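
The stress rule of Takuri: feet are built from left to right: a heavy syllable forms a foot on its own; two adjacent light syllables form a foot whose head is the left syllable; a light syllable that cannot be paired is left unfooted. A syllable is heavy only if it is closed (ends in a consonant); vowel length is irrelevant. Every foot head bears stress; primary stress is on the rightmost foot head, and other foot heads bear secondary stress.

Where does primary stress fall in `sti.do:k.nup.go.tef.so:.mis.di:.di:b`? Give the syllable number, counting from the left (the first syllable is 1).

Weights: 1 sti L, 2 do:k H, 3 nup H, 4 go L, 5 tef H, 6 so: L, 7 mis H, 8 di: L, 9 di:b H.
Parse left to right (heavy = foot alone; LL = one foot; stranded L unfooted): sti (ˈdo:k) (ˈnup) go (ˈtef) so: (ˈmis) di: (ˈdi:b).
Foot heads: 2, 3, 5, 7, 9.
Primary stress on the rightmost head = syllable 9.
Primary stress: syllable 9 → sti.do:k.nup.go.tef.so:.mis.di:.ˈdi:b.

9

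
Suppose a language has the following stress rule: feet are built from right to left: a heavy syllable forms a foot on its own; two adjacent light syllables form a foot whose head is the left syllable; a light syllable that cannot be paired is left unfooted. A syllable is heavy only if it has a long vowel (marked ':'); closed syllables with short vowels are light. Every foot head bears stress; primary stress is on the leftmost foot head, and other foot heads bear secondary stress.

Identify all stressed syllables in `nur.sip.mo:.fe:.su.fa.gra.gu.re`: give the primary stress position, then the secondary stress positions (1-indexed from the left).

Weights: 1 nur L, 2 sip L, 3 mo: H, 4 fe: H, 5 su L, 6 fa L, 7 gra L, 8 gu L, 9 re L.
Parse right to left (heavy = foot alone; LL = one foot; stranded L unfooted): (ˈnur.sip) (ˈmo:) (ˈfe:) su (ˈfa.gra) (ˈgu.re).
Foot heads: 1, 3, 4, 6, 8.
Primary stress on the leftmost head = syllable 1.
Secondary stress on 3, 4, 6, 8: ˈnur.sip.ˌmo:.ˌfe:.su.ˌfa.gra.ˌgu.re.

primary 1, secondary 3, 4, 6, 8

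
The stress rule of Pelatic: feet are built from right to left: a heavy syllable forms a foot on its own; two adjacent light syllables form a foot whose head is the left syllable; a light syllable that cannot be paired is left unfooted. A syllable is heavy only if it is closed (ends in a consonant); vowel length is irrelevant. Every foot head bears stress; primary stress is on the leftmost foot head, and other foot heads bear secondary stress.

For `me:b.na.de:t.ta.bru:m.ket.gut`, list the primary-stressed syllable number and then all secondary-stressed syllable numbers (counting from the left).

Weights: 1 me:b H, 2 na L, 3 de:t H, 4 ta L, 5 bru:m H, 6 ket H, 7 gut H.
Parse right to left (heavy = foot alone; LL = one foot; stranded L unfooted): (ˈme:b) na (ˈde:t) ta (ˈbru:m) (ˈket) (ˈgut).
Foot heads: 1, 3, 5, 6, 7.
Primary stress on the leftmost head = syllable 1.
Secondary stress on 3, 5, 6, 7: ˈme:b.na.ˌde:t.ta.ˌbru:m.ˌket.ˌgut.

primary 1, secondary 3, 5, 6, 7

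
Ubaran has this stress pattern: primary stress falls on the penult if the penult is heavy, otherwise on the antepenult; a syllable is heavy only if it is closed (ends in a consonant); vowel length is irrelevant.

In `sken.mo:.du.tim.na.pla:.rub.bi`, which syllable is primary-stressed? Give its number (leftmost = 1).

Weights: 6 pla: L, 7 rub H, 8 bi L.
The penult (syllable 7, rub) is heavy, so it takes stress.
Primary stress: syllable 7 → sken.mo:.du.tim.na.pla:.ˈrub.bi.

7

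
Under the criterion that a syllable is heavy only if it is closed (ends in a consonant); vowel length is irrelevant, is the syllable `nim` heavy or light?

heavy

`nim`: short vowel, closed (coda /m/). Closed (coda /m/) → heavy.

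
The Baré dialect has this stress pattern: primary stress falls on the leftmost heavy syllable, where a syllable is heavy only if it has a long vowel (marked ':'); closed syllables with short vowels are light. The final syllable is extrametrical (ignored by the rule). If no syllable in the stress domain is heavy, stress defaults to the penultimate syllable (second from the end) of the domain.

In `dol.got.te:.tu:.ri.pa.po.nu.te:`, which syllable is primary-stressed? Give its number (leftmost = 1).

3

The final syllable (9, te:) is extrametrical; the stress domain is syllables 1–8.
Weights: 1 dol L, 2 got L, 3 te: H, 4 tu: H, 5 ri L, 6 pa L, 7 po L, 8 nu L.
Heavy syllables in the domain: 3, 4. The leftmost is syllable 3 (te:).
Primary stress: syllable 3 → dol.got.ˈte:.tu:.ri.pa.po.nu.te:.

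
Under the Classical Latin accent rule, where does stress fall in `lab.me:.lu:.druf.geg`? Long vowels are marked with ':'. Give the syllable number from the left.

Classical Latin: stress the penult if heavy (long vowel or closed), else the antepenult.
Weights: 3 lu: H, 4 druf H, 5 geg H.
The penult (syllable 4, druf) is heavy, so it takes stress.
Stress on syllable 4: lab.me:.lu:.ˈdruf.geg.

4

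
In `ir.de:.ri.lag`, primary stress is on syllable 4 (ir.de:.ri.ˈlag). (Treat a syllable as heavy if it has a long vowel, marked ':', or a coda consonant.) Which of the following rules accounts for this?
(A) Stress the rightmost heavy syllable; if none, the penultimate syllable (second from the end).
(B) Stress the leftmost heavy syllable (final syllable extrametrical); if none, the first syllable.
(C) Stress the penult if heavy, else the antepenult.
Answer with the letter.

Rule A → syllable 4 ✓.
Rule B → syllable 1 (observed: 4).
Rule C → syllable 2 (observed: 4).

A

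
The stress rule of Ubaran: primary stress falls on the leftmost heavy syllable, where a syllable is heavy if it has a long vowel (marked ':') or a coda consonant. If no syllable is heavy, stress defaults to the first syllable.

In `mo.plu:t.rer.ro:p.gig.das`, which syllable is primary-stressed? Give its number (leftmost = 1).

2

Weights: 1 mo L, 2 plu:t H, 3 rer H, 4 ro:p H, 5 gig H, 6 das H.
Heavy syllables in the domain: 2, 3, 4, 5, 6. The leftmost is syllable 2 (plu:t).
Primary stress: syllable 2 → mo.ˈplu:t.rer.ro:p.gig.das.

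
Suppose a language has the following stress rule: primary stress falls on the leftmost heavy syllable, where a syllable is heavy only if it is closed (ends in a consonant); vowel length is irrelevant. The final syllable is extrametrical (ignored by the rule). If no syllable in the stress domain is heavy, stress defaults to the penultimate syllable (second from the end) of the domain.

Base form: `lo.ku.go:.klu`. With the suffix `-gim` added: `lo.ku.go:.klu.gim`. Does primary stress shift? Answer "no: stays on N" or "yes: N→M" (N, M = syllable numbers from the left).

yes: 2→3

Base `lo.ku.go:.klu` (4 syllables):
  The final syllable (4, klu) is extrametrical; the stress domain is syllables 1–3.
  Weights: 1 lo L, 2 ku L, 3 go: L.
  No heavy syllable in the domain; default to the penultimate syllable (second from the end) of the domain = syllable 2.
  → primary stress on syllable 2.
Suffixed `lo.ku.go:.klu.gim` (5 syllables):
  The final syllable (5, gim) is extrametrical; the stress domain is syllables 1–4.
  Weights: 1 lo L, 2 ku L, 3 go: L, 4 klu L.
  No heavy syllable in the domain; default to the penultimate syllable (second from the end) of the domain = syllable 3.
  → primary stress on syllable 3.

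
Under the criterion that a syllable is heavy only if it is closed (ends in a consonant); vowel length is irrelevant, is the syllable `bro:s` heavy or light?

heavy

`bro:s`: long vowel, closed (coda /s/). Closed (coda /s/) → heavy.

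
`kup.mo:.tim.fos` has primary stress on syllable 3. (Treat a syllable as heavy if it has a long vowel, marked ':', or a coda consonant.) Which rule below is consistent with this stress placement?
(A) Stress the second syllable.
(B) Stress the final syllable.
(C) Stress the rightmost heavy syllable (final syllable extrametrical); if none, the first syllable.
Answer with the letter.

C

Rule A → syllable 2 (observed: 3).
Rule B → syllable 4 (observed: 3).
Rule C → syllable 3 ✓.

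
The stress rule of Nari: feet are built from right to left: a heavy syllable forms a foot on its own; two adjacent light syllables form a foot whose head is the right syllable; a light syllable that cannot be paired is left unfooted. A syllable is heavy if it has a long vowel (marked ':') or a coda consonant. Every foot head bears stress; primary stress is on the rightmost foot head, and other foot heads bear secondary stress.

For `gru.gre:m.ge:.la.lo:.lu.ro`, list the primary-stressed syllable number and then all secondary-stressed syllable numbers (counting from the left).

Weights: 1 gru L, 2 gre:m H, 3 ge: H, 4 la L, 5 lo: H, 6 lu L, 7 ro L.
Parse right to left (heavy = foot alone; LL = one foot; stranded L unfooted): gru (ˈgre:m) (ˈge:) la (ˈlo:) (lu.ˈro).
Foot heads: 2, 3, 5, 7.
Primary stress on the rightmost head = syllable 7.
Secondary stress on 2, 3, 5: gru.ˌgre:m.ˌge:.la.ˌlo:.lu.ˈro.

primary 7, secondary 2, 3, 5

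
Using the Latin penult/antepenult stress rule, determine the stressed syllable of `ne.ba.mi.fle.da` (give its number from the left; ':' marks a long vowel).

Classical Latin: stress the penult if heavy (long vowel or closed), else the antepenult.
Weights: 3 mi L, 4 fle L, 5 da L.
The penult (syllable 4, fle) is light, so stress falls on the antepenult (syllable 3, mi).
Stress on syllable 3: ne.ba.ˈmi.fle.da.

3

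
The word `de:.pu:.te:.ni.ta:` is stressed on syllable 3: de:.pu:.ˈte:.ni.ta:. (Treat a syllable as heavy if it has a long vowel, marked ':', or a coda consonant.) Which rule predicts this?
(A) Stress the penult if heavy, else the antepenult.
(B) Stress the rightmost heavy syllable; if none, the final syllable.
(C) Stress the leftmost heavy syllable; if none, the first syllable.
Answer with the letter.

A

Rule A → syllable 3 ✓.
Rule B → syllable 5 (observed: 3).
Rule C → syllable 1 (observed: 3).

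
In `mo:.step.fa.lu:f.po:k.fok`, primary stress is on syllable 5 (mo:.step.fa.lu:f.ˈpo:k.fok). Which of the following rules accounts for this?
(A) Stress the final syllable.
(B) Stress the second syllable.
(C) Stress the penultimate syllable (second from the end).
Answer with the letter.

C

Rule A → syllable 6 (observed: 5).
Rule B → syllable 2 (observed: 5).
Rule C → syllable 5 ✓.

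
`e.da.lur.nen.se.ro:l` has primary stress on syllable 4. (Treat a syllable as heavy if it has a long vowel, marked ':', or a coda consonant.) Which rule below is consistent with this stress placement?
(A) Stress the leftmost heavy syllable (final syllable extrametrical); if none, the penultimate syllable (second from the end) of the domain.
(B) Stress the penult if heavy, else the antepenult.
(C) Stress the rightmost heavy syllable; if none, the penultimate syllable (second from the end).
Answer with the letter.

Rule A → syllable 3 (observed: 4).
Rule B → syllable 4 ✓.
Rule C → syllable 6 (observed: 4).

B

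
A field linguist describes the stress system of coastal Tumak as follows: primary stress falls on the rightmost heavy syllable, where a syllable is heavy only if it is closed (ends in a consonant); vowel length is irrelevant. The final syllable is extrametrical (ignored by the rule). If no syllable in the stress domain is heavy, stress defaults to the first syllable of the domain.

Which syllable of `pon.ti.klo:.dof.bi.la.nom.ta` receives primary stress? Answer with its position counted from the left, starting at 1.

The final syllable (8, ta) is extrametrical; the stress domain is syllables 1–7.
Weights: 1 pon H, 2 ti L, 3 klo: L, 4 dof H, 5 bi L, 6 la L, 7 nom H.
Heavy syllables in the domain: 1, 4, 7. The rightmost is syllable 7 (nom).
Primary stress: syllable 7 → pon.ti.klo:.dof.bi.la.ˈnom.ta.

7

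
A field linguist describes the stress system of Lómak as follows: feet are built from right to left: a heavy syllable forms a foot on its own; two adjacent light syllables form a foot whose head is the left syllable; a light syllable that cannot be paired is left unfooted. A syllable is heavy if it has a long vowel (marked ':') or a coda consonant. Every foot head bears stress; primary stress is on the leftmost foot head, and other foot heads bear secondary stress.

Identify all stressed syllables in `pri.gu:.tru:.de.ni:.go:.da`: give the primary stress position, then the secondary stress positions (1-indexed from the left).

primary 2, secondary 3, 5, 6

Weights: 1 pri L, 2 gu: H, 3 tru: H, 4 de L, 5 ni: H, 6 go: H, 7 da L.
Parse right to left (heavy = foot alone; LL = one foot; stranded L unfooted): pri (ˈgu:) (ˈtru:) de (ˈni:) (ˈgo:) da.
Foot heads: 2, 3, 5, 6.
Primary stress on the leftmost head = syllable 2.
Secondary stress on 3, 5, 6: pri.ˈgu:.ˌtru:.de.ˌni:.ˌgo:.da.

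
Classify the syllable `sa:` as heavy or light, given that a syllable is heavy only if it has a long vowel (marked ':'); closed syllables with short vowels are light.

`sa:`: long vowel, open (no coda). Long vowel → heavy.

heavy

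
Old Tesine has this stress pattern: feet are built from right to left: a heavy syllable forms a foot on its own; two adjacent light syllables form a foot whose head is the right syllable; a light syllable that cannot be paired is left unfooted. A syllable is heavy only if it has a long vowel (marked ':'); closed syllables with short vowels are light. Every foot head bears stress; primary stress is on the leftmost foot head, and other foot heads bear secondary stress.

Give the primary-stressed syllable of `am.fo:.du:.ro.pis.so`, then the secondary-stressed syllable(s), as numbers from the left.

primary 2, secondary 3, 6

Weights: 1 am L, 2 fo: H, 3 du: H, 4 ro L, 5 pis L, 6 so L.
Parse right to left (heavy = foot alone; LL = one foot; stranded L unfooted): am (ˈfo:) (ˈdu:) ro (pis.ˈso).
Foot heads: 2, 3, 6.
Primary stress on the leftmost head = syllable 2.
Secondary stress on 3, 6: am.ˈfo:.ˌdu:.ro.pis.ˌso.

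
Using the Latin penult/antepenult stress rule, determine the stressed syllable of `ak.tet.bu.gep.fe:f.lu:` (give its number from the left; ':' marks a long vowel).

Classical Latin: stress the penult if heavy (long vowel or closed), else the antepenult.
Weights: 4 gep H, 5 fe:f H, 6 lu: H.
The penult (syllable 5, fe:f) is heavy, so it takes stress.
Stress on syllable 5: ak.tet.bu.gep.ˈfe:f.lu:.

5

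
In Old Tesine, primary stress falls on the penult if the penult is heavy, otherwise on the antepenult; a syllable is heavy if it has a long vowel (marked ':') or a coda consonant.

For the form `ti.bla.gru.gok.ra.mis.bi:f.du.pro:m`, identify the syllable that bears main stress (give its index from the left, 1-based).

Weights: 7 bi:f H, 8 du L, 9 pro:m H.
The penult (syllable 8, du) is light, so stress falls on the antepenult (syllable 7, bi:f).
Primary stress: syllable 7 → ti.bla.gru.gok.ra.mis.ˈbi:f.du.pro:m.

7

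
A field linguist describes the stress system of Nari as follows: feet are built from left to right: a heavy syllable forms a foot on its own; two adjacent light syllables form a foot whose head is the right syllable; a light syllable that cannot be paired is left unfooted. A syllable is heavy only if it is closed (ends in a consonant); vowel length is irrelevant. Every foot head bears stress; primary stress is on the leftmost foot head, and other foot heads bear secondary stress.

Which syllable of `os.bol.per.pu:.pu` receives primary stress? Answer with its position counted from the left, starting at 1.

1

Weights: 1 os H, 2 bol H, 3 per H, 4 pu: L, 5 pu L.
Parse left to right (heavy = foot alone; LL = one foot; stranded L unfooted): (ˈos) (ˈbol) (ˈper) (pu:.ˈpu).
Foot heads: 1, 2, 3, 5.
Primary stress on the leftmost head = syllable 1.
Primary stress: syllable 1 → ˈos.bol.per.pu:.pu.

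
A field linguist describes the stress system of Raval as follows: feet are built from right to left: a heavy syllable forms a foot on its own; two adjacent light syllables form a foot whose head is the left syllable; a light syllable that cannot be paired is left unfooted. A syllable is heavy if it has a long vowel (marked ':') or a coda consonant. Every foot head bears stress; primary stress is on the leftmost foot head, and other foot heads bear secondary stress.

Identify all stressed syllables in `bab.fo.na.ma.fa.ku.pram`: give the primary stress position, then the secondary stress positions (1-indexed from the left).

Weights: 1 bab H, 2 fo L, 3 na L, 4 ma L, 5 fa L, 6 ku L, 7 pram H.
Parse right to left (heavy = foot alone; LL = one foot; stranded L unfooted): (ˈbab) fo (ˈna.ma) (ˈfa.ku) (ˈpram).
Foot heads: 1, 3, 5, 7.
Primary stress on the leftmost head = syllable 1.
Secondary stress on 3, 5, 7: ˈbab.fo.ˌna.ma.ˌfa.ku.ˌpram.

primary 1, secondary 3, 5, 7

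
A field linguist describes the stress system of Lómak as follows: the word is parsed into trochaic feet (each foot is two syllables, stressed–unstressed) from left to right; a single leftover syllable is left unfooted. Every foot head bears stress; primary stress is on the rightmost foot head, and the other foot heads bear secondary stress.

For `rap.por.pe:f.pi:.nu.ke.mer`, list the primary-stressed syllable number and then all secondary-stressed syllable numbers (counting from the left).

Parse left to right into trochaic (ˈσσ) feet: (ˈrap.por) (ˈpe:f.pi:) (ˈnu.ke) mer. Syllable 7 is left unfooted.
Foot heads (stressed positions): 1, 3, 5.
End Rule Rightmost: primary stress on the rightmost head = syllable 5.
Secondary stress on 1, 3: ˌrap.por.ˌpe:f.pi:.ˈnu.ke.mer.

primary 5, secondary 1, 3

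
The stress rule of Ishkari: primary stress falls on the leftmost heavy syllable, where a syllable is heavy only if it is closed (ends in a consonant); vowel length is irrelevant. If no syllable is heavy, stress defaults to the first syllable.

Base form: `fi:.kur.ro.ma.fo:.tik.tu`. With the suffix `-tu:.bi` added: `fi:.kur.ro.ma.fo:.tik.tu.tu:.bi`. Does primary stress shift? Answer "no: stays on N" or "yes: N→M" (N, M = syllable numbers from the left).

no: stays on 2

Base `fi:.kur.ro.ma.fo:.tik.tu` (7 syllables):
  Weights: 1 fi: L, 2 kur H, 3 ro L, 4 ma L, 5 fo: L, 6 tik H, 7 tu L.
  Heavy syllables in the domain: 2, 6. The leftmost is syllable 2 (kur).
  → primary stress on syllable 2.
Suffixed `fi:.kur.ro.ma.fo:.tik.tu.tu:.bi` (9 syllables):
  Weights: 1 fi: L, 2 kur H, 3 ro L, 4 ma L, 5 fo: L, 6 tik H, 7 tu L, 8 tu: L, 9 bi L.
  Heavy syllables in the domain: 2, 6. The leftmost is syllable 2 (kur).
  → primary stress on syllable 2.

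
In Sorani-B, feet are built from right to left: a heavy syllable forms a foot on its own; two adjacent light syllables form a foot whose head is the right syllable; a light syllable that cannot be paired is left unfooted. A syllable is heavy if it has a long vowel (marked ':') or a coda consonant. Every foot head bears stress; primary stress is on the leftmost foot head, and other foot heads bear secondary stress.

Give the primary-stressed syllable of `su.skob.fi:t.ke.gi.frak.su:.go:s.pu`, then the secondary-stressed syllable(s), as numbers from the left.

Weights: 1 su L, 2 skob H, 3 fi:t H, 4 ke L, 5 gi L, 6 frak H, 7 su: H, 8 go:s H, 9 pu L.
Parse right to left (heavy = foot alone; LL = one foot; stranded L unfooted): su (ˈskob) (ˈfi:t) (ke.ˈgi) (ˈfrak) (ˈsu:) (ˈgo:s) pu.
Foot heads: 2, 3, 5, 6, 7, 8.
Primary stress on the leftmost head = syllable 2.
Secondary stress on 3, 5, 6, 7, 8: su.ˈskob.ˌfi:t.ke.ˌgi.ˌfrak.ˌsu:.ˌgo:s.pu.

primary 2, secondary 3, 5, 6, 7, 8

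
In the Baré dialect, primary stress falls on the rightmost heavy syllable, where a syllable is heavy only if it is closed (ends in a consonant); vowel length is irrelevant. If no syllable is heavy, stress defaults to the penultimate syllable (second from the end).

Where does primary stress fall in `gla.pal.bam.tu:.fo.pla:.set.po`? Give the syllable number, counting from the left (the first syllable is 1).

Weights: 1 gla L, 2 pal H, 3 bam H, 4 tu: L, 5 fo L, 6 pla: L, 7 set H, 8 po L.
Heavy syllables in the domain: 2, 3, 7. The rightmost is syllable 7 (set).
Primary stress: syllable 7 → gla.pal.bam.tu:.fo.pla:.ˈset.po.

7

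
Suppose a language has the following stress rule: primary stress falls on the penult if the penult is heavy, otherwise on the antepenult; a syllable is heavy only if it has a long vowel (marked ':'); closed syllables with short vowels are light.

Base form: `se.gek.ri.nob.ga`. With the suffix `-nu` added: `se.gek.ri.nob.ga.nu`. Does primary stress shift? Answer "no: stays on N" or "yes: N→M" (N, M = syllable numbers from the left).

Base `se.gek.ri.nob.ga` (5 syllables):
  Weights: 3 ri L, 4 nob L, 5 ga L.
  The penult (syllable 4, nob) is light, so stress falls on the antepenult (syllable 3, ri).
  → primary stress on syllable 3.
Suffixed `se.gek.ri.nob.ga.nu` (6 syllables):
  Weights: 4 nob L, 5 ga L, 6 nu L.
  The penult (syllable 5, ga) is light, so stress falls on the antepenult (syllable 4, nob).
  → primary stress on syllable 4.

yes: 3→4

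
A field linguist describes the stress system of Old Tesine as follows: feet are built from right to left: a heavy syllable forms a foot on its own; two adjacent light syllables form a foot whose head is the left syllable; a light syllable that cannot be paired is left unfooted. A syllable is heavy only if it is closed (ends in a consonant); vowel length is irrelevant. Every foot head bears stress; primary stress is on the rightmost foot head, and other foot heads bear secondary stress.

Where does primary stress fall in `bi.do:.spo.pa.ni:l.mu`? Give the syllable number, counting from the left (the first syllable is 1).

Weights: 1 bi L, 2 do: L, 3 spo L, 4 pa L, 5 ni:l H, 6 mu L.
Parse right to left (heavy = foot alone; LL = one foot; stranded L unfooted): (ˈbi.do:) (ˈspo.pa) (ˈni:l) mu.
Foot heads: 1, 3, 5.
Primary stress on the rightmost head = syllable 5.
Primary stress: syllable 5 → bi.do:.spo.pa.ˈni:l.mu.

5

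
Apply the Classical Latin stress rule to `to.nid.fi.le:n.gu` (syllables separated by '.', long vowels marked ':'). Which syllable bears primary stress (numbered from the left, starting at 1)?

4

Classical Latin: stress the penult if heavy (long vowel or closed), else the antepenult.
Weights: 3 fi L, 4 le:n H, 5 gu L.
The penult (syllable 4, le:n) is heavy, so it takes stress.
Stress on syllable 4: to.nid.fi.ˈle:n.gu.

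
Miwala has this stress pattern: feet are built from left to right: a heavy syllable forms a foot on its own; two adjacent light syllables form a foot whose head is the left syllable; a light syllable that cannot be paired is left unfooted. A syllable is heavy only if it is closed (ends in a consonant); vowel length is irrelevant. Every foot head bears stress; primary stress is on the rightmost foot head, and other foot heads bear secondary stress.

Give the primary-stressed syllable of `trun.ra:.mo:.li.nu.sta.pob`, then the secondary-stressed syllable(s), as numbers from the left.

primary 7, secondary 1, 2, 4

Weights: 1 trun H, 2 ra: L, 3 mo: L, 4 li L, 5 nu L, 6 sta L, 7 pob H.
Parse left to right (heavy = foot alone; LL = one foot; stranded L unfooted): (ˈtrun) (ˈra:.mo:) (ˈli.nu) sta (ˈpob).
Foot heads: 1, 2, 4, 7.
Primary stress on the rightmost head = syllable 7.
Secondary stress on 1, 2, 4: ˌtrun.ˌra:.mo:.ˌli.nu.sta.ˈpob.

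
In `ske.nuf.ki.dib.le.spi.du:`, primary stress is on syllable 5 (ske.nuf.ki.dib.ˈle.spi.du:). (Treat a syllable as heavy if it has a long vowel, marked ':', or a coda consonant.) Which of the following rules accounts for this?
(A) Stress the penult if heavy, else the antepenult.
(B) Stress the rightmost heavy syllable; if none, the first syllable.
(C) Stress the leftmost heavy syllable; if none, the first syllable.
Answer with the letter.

Rule A → syllable 5 ✓.
Rule B → syllable 7 (observed: 5).
Rule C → syllable 2 (observed: 5).

A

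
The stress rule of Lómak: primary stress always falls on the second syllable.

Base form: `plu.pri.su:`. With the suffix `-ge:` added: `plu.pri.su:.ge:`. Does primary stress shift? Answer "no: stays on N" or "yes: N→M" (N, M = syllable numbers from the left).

Base `plu.pri.su:` (3 syllables):
  The word has 3 syllables; the second syllable is syllable 2 (pri).
  → primary stress on syllable 2.
Suffixed `plu.pri.su:.ge:` (4 syllables):
  The word has 4 syllables; the second syllable is syllable 2 (pri).
  → primary stress on syllable 2.

no: stays on 2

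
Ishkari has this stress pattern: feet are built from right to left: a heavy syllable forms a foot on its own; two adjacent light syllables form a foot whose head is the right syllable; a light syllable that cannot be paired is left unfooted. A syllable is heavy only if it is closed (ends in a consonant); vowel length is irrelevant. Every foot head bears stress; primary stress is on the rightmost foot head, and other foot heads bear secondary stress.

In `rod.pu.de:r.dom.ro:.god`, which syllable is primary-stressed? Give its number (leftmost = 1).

6

Weights: 1 rod H, 2 pu L, 3 de:r H, 4 dom H, 5 ro: L, 6 god H.
Parse right to left (heavy = foot alone; LL = one foot; stranded L unfooted): (ˈrod) pu (ˈde:r) (ˈdom) ro: (ˈgod).
Foot heads: 1, 3, 4, 6.
Primary stress on the rightmost head = syllable 6.
Primary stress: syllable 6 → rod.pu.de:r.dom.ro:.ˈgod.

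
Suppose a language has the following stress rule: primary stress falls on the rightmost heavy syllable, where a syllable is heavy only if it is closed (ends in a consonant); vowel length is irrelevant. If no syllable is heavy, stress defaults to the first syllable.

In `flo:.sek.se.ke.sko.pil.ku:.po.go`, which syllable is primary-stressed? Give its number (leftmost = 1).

Weights: 1 flo: L, 2 sek H, 3 se L, 4 ke L, 5 sko L, 6 pil H, 7 ku: L, 8 po L, 9 go L.
Heavy syllables in the domain: 2, 6. The rightmost is syllable 6 (pil).
Primary stress: syllable 6 → flo:.sek.se.ke.sko.ˈpil.ku:.po.go.

6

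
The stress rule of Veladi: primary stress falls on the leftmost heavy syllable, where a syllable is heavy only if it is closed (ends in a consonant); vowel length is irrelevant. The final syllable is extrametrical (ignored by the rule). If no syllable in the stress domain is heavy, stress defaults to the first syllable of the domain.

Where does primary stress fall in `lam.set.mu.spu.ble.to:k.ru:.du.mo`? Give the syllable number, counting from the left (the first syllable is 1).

The final syllable (9, mo) is extrametrical; the stress domain is syllables 1–8.
Weights: 1 lam H, 2 set H, 3 mu L, 4 spu L, 5 ble L, 6 to:k H, 7 ru: L, 8 du L.
Heavy syllables in the domain: 1, 2, 6. The leftmost is syllable 1 (lam).
Primary stress: syllable 1 → ˈlam.set.mu.spu.ble.to:k.ru:.du.mo.

1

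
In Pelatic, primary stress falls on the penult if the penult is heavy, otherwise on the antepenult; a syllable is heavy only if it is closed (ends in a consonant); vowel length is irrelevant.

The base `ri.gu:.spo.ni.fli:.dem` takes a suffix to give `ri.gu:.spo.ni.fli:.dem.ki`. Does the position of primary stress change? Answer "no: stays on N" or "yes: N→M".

Base `ri.gu:.spo.ni.fli:.dem` (6 syllables):
  Weights: 4 ni L, 5 fli: L, 6 dem H.
  The penult (syllable 5, fli:) is light, so stress falls on the antepenult (syllable 4, ni).
  → primary stress on syllable 4.
Suffixed `ri.gu:.spo.ni.fli:.dem.ki` (7 syllables):
  Weights: 5 fli: L, 6 dem H, 7 ki L.
  The penult (syllable 6, dem) is heavy, so it takes stress.
  → primary stress on syllable 6.

yes: 4→6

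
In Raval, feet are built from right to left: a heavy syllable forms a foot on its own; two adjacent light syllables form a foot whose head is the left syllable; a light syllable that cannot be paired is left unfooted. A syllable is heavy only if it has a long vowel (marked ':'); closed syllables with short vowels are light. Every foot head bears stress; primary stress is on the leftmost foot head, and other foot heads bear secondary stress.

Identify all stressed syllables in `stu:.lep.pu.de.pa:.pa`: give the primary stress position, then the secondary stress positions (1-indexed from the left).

Weights: 1 stu: H, 2 lep L, 3 pu L, 4 de L, 5 pa: H, 6 pa L.
Parse right to left (heavy = foot alone; LL = one foot; stranded L unfooted): (ˈstu:) lep (ˈpu.de) (ˈpa:) pa.
Foot heads: 1, 3, 5.
Primary stress on the leftmost head = syllable 1.
Secondary stress on 3, 5: ˈstu:.lep.ˌpu.de.ˌpa:.pa.

primary 1, secondary 3, 5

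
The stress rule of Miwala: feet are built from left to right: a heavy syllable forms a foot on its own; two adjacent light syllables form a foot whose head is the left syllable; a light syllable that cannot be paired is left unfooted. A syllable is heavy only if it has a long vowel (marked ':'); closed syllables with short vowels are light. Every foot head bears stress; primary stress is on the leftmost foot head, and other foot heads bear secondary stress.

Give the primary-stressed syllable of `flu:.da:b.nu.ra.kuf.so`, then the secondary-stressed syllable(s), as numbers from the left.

primary 1, secondary 2, 3, 5

Weights: 1 flu: H, 2 da:b H, 3 nu L, 4 ra L, 5 kuf L, 6 so L.
Parse left to right (heavy = foot alone; LL = one foot; stranded L unfooted): (ˈflu:) (ˈda:b) (ˈnu.ra) (ˈkuf.so).
Foot heads: 1, 2, 3, 5.
Primary stress on the leftmost head = syllable 1.
Secondary stress on 2, 3, 5: ˈflu:.ˌda:b.ˌnu.ra.ˌkuf.so.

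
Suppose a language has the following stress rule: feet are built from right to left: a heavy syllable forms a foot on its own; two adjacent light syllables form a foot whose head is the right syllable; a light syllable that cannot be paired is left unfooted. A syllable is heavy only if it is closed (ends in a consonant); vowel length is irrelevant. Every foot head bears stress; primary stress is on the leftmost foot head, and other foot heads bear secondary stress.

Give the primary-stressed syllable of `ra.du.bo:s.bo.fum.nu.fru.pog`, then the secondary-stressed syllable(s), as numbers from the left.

primary 2, secondary 3, 5, 7, 8

Weights: 1 ra L, 2 du L, 3 bo:s H, 4 bo L, 5 fum H, 6 nu L, 7 fru L, 8 pog H.
Parse right to left (heavy = foot alone; LL = one foot; stranded L unfooted): (ra.ˈdu) (ˈbo:s) bo (ˈfum) (nu.ˈfru) (ˈpog).
Foot heads: 2, 3, 5, 7, 8.
Primary stress on the leftmost head = syllable 2.
Secondary stress on 3, 5, 7, 8: ra.ˈdu.ˌbo:s.bo.ˌfum.nu.ˌfru.ˌpog.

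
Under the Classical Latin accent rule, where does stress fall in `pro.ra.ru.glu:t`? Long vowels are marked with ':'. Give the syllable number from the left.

Classical Latin: stress the penult if heavy (long vowel or closed), else the antepenult.
Weights: 2 ra L, 3 ru L, 4 glu:t H.
The penult (syllable 3, ru) is light, so stress falls on the antepenult (syllable 2, ra).
Stress on syllable 2: pro.ˈra.ru.glu:t.

2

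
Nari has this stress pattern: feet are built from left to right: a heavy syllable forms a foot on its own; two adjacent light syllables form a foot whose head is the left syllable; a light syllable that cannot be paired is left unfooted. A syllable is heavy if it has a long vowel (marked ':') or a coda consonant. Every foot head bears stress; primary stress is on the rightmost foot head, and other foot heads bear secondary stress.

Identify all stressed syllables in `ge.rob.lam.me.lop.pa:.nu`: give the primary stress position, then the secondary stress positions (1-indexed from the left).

primary 6, secondary 2, 3, 5

Weights: 1 ge L, 2 rob H, 3 lam H, 4 me L, 5 lop H, 6 pa: H, 7 nu L.
Parse left to right (heavy = foot alone; LL = one foot; stranded L unfooted): ge (ˈrob) (ˈlam) me (ˈlop) (ˈpa:) nu.
Foot heads: 2, 3, 5, 6.
Primary stress on the rightmost head = syllable 6.
Secondary stress on 2, 3, 5: ge.ˌrob.ˌlam.me.ˌlop.ˈpa:.nu.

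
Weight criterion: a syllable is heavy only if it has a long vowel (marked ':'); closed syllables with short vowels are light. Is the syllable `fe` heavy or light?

light

`fe`: short vowel, open (no coda). Short vowel → light.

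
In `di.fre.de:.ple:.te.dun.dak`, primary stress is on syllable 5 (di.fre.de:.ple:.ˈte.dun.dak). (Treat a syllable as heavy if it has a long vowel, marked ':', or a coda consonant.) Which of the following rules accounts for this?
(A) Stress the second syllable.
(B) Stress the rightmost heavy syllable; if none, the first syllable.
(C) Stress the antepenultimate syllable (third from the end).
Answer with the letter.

Rule A → syllable 2 (observed: 5).
Rule B → syllable 7 (observed: 5).
Rule C → syllable 5 ✓.

C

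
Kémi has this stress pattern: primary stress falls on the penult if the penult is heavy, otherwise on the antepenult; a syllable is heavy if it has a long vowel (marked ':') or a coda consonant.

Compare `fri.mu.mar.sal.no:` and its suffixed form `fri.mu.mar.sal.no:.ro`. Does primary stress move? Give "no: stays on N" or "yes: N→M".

Base `fri.mu.mar.sal.no:` (5 syllables):
  Weights: 3 mar H, 4 sal H, 5 no: H.
  The penult (syllable 4, sal) is heavy, so it takes stress.
  → primary stress on syllable 4.
Suffixed `fri.mu.mar.sal.no:.ro` (6 syllables):
  Weights: 4 sal H, 5 no: H, 6 ro L.
  The penult (syllable 5, no:) is heavy, so it takes stress.
  → primary stress on syllable 5.

yes: 4→5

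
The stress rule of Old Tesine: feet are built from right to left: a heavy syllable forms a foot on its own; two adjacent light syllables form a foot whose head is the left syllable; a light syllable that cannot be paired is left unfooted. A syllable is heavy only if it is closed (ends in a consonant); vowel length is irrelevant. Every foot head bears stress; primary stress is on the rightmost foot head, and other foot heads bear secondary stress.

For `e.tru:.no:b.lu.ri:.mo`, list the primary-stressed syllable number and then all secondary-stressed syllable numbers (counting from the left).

primary 5, secondary 1, 3

Weights: 1 e L, 2 tru: L, 3 no:b H, 4 lu L, 5 ri: L, 6 mo L.
Parse right to left (heavy = foot alone; LL = one foot; stranded L unfooted): (ˈe.tru:) (ˈno:b) lu (ˈri:.mo).
Foot heads: 1, 3, 5.
Primary stress on the rightmost head = syllable 5.
Secondary stress on 1, 3: ˌe.tru:.ˌno:b.lu.ˈri:.mo.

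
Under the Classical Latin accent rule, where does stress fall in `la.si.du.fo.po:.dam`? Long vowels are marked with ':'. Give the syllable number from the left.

Classical Latin: stress the penult if heavy (long vowel or closed), else the antepenult.
Weights: 4 fo L, 5 po: H, 6 dam H.
The penult (syllable 5, po:) is heavy, so it takes stress.
Stress on syllable 5: la.si.du.fo.ˈpo:.dam.

5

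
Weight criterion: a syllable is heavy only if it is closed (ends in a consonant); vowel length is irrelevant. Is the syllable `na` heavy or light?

`na`: short vowel, open (no coda). Open (no coda) → light.

light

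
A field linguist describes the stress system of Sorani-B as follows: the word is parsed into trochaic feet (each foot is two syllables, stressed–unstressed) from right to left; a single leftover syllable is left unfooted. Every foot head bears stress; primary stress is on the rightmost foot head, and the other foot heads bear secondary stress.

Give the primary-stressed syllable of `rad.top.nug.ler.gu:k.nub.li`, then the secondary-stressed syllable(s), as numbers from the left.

Parse right to left into trochaic (ˈσσ) feet: rad (ˈtop.nug) (ˈler.gu:k) (ˈnub.li). Syllable 1 is left unfooted.
Foot heads (stressed positions): 2, 4, 6.
End Rule Rightmost: primary stress on the rightmost head = syllable 6.
Secondary stress on 2, 4: rad.ˌtop.nug.ˌler.gu:k.ˈnub.li.

primary 6, secondary 2, 4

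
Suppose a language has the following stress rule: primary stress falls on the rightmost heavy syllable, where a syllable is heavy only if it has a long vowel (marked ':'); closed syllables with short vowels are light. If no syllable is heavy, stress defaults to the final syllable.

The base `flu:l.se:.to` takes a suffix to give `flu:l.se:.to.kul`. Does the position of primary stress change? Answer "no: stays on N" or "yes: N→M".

no: stays on 2

Base `flu:l.se:.to` (3 syllables):
  Weights: 1 flu:l H, 2 se: H, 3 to L.
  Heavy syllables in the domain: 1, 2. The rightmost is syllable 2 (se:).
  → primary stress on syllable 2.
Suffixed `flu:l.se:.to.kul` (4 syllables):
  Weights: 1 flu:l H, 2 se: H, 3 to L, 4 kul L.
  Heavy syllables in the domain: 1, 2. The rightmost is syllable 2 (se:).
  → primary stress on syllable 2.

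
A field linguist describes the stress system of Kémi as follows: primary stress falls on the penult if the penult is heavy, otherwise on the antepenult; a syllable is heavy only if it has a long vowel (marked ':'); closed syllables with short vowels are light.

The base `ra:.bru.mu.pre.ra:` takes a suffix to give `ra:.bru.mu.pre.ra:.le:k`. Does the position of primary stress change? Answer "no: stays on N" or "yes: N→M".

Base `ra:.bru.mu.pre.ra:` (5 syllables):
  Weights: 3 mu L, 4 pre L, 5 ra: H.
  The penult (syllable 4, pre) is light, so stress falls on the antepenult (syllable 3, mu).
  → primary stress on syllable 3.
Suffixed `ra:.bru.mu.pre.ra:.le:k` (6 syllables):
  Weights: 4 pre L, 5 ra: H, 6 le:k H.
  The penult (syllable 5, ra:) is heavy, so it takes stress.
  → primary stress on syllable 5.

yes: 3→5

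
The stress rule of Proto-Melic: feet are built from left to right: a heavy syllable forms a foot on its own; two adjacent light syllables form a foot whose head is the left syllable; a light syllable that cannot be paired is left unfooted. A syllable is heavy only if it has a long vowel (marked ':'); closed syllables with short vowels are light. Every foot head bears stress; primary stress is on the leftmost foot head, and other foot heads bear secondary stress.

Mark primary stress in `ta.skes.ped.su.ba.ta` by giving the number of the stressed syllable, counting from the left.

1

Weights: 1 ta L, 2 skes L, 3 ped L, 4 su L, 5 ba L, 6 ta L.
Parse left to right (heavy = foot alone; LL = one foot; stranded L unfooted): (ˈta.skes) (ˈped.su) (ˈba.ta).
Foot heads: 1, 3, 5.
Primary stress on the leftmost head = syllable 1.
Primary stress: syllable 1 → ˈta.skes.ped.su.ba.ta.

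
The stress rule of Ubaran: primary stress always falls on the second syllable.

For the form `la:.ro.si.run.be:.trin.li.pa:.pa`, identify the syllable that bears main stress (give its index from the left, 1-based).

2

The word has 9 syllables; the second syllable is syllable 2 (ro).
Primary stress: syllable 2 → la:.ˈro.si.run.be:.trin.li.pa:.pa.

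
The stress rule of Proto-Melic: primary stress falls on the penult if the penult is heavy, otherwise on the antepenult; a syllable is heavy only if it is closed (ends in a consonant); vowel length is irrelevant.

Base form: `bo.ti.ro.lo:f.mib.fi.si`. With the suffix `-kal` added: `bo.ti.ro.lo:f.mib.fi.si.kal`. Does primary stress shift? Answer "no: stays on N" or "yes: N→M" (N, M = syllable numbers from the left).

Base `bo.ti.ro.lo:f.mib.fi.si` (7 syllables):
  Weights: 5 mib H, 6 fi L, 7 si L.
  The penult (syllable 6, fi) is light, so stress falls on the antepenult (syllable 5, mib).
  → primary stress on syllable 5.
Suffixed `bo.ti.ro.lo:f.mib.fi.si.kal` (8 syllables):
  Weights: 6 fi L, 7 si L, 8 kal H.
  The penult (syllable 7, si) is light, so stress falls on the antepenult (syllable 6, fi).
  → primary stress on syllable 6.

yes: 5→6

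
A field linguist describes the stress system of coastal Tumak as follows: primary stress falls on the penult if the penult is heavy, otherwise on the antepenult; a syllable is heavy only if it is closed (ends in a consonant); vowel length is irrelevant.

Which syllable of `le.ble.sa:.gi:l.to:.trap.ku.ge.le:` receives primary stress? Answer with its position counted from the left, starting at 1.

Weights: 7 ku L, 8 ge L, 9 le: L.
The penult (syllable 8, ge) is light, so stress falls on the antepenult (syllable 7, ku).
Primary stress: syllable 7 → le.ble.sa:.gi:l.to:.trap.ˈku.ge.le:.

7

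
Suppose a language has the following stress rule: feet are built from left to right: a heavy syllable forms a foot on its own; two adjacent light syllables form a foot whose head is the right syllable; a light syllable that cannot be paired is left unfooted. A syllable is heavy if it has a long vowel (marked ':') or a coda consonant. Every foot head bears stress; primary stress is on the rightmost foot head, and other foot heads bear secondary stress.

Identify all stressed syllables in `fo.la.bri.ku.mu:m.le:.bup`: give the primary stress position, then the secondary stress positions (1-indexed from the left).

primary 7, secondary 2, 4, 5, 6

Weights: 1 fo L, 2 la L, 3 bri L, 4 ku L, 5 mu:m H, 6 le: H, 7 bup H.
Parse left to right (heavy = foot alone; LL = one foot; stranded L unfooted): (fo.ˈla) (bri.ˈku) (ˈmu:m) (ˈle:) (ˈbup).
Foot heads: 2, 4, 5, 6, 7.
Primary stress on the rightmost head = syllable 7.
Secondary stress on 2, 4, 5, 6: fo.ˌla.bri.ˌku.ˌmu:m.ˌle:.ˈbup.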